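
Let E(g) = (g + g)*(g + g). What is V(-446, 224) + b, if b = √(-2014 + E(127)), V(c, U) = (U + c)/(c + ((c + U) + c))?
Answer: 111/557 + √62502 ≈ 250.20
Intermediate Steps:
E(g) = 4*g² (E(g) = (2*g)*(2*g) = 4*g²)
V(c, U) = (U + c)/(U + 3*c) (V(c, U) = (U + c)/(c + ((U + c) + c)) = (U + c)/(c + (U + 2*c)) = (U + c)/(U + 3*c))
b = √62502 (b = √(-2014 + 4*127²) = √(-2014 + 4*16129) = √(-2014 + 64516) = √62502 ≈ 250.00)
V(-446, 224) + b = (224 - 446)/(224 + 3*(-446)) + √62502 = -222/(224 - 1338) + √62502 = -222/(-1114) + √62502 = -1/1114*(-222) + √62502 = 111/557 + √62502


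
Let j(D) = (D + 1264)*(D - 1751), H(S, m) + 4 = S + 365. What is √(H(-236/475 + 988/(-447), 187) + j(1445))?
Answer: I*√1494186938809881/42465 ≈ 910.27*I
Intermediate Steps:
H(S, m) = 361 + S (H(S, m) = -4 + (S + 365) = -4 + (365 + S) = 361 + S)
j(D) = (-1751 + D)*(1264 + D) (j(D) = (1264 + D)*(-1751 + D) = (-1751 + D)*(1264 + D))
√(H(-236/475 + 988/(-447), 187) + j(1445)) = √((361 + (-236/475 + 988/(-447))) + (-2213264 + 1445² - 487*1445)) = √((361 + (-236*1/475 + 988*(-1/447))) + (-2213264 + 2088025 - 703715)) = √((361 + (-236/475 - 988/447)) - 828954) = √((361 - 574792/212325) - 828954) = √(76074533/212325 - 828954) = √(-175931583517/212325) = I*√1494186938809881/42465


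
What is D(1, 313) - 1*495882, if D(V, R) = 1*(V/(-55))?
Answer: -27273511/55 ≈ -4.9588e+5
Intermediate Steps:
D(V, R) = -V/55 (D(V, R) = 1*(V*(-1/55)) = 1*(-V/55) = -V/55)
D(1, 313) - 1*495882 = -1/55*1 - 1*495882 = -1/55 - 495882 = -27273511/55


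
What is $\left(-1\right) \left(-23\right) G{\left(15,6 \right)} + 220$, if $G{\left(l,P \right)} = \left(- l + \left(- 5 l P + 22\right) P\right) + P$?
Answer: $-59051$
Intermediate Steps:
$G{\left(l,P \right)} = P - l + P \left(22 - 5 P l\right)$ ($G{\left(l,P \right)} = \left(- l + \left(- 5 P l + 22\right) P\right) + P = \left(- l + \left(22 - 5 P l\right) P\right) + P = \left(- l + P \left(22 - 5 P l\right)\right) + P = P - l + P \left(22 - 5 P l\right)$)
$\left(-1\right) \left(-23\right) G{\left(15,6 \right)} + 220 = \left(-1\right) \left(-23\right) \left(\left(-1\right) 15 + 23 \cdot 6 - 75 \cdot 6^{2}\right) + 220 = 23 \left(-15 + 138 - 75 \cdot 36\right) + 220 = 23 \left(-15 + 138 - 2700\right) + 220 = 23 \left(-2577\right) + 220 = -59271 + 220 = -59051$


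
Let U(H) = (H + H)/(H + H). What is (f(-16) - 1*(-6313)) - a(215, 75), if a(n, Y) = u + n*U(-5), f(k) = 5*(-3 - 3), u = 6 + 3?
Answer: 6059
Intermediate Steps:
u = 9
U(H) = 1 (U(H) = (2*H)/((2*H)) = (2*H)*(1/(2*H)) = 1)
f(k) = -30 (f(k) = 5*(-6) = -30)
a(n, Y) = 9 + n (a(n, Y) = 9 + n*1 = 9 + n)
(f(-16) - 1*(-6313)) - a(215, 75) = (-30 - 1*(-6313)) - (9 + 215) = (-30 + 6313) - 1*224 = 6283 - 224 = 6059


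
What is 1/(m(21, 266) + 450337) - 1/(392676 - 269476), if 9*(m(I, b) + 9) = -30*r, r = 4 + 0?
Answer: -4381/743019200 ≈ -5.8962e-6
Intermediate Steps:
r = 4
m(I, b) = -67/3 (m(I, b) = -9 + (-30*4)/9 = -9 + (⅑)*(-120) = -9 - 40/3 = -67/3)
1/(m(21, 266) + 450337) - 1/(392676 - 269476) = 1/(-67/3 + 450337) - 1/(392676 - 269476) = 1/(1350944/3) - 1/123200 = 3/1350944 - 1*1/123200 = 3/1350944 - 1/123200 = -4381/743019200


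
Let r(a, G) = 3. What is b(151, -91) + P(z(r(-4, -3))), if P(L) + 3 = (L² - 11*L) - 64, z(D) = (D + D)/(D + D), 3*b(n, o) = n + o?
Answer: -57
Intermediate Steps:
b(n, o) = n/3 + o/3 (b(n, o) = (n + o)/3 = n/3 + o/3)
z(D) = 1 (z(D) = (2*D)/((2*D)) = (2*D)*(1/(2*D)) = 1)
P(L) = -67 + L² - 11*L (P(L) = -3 + ((L² - 11*L) - 64) = -3 + (-64 + L² - 11*L) = -67 + L² - 11*L)
b(151, -91) + P(z(r(-4, -3))) = ((⅓)*151 + (⅓)*(-91)) + (-67 + 1² - 11*1) = (151/3 - 91/3) + (-67 + 1 - 11) = 20 - 77 = -57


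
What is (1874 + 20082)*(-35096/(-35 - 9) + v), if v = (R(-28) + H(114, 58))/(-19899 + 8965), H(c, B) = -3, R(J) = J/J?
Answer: 8703915284/497 ≈ 1.7513e+7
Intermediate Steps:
R(J) = 1
v = 1/5467 (v = (1 - 3)/(-19899 + 8965) = -2/(-10934) = -2*(-1/10934) = 1/5467 ≈ 0.00018292)
(1874 + 20082)*(-35096/(-35 - 9) + v) = (1874 + 20082)*(-35096/(-35 - 9) + 1/5467) = 21956*(-35096/(1*(-44)) + 1/5467) = 21956*(-35096/(-44) + 1/5467) = 21956*(-35096*(-1/44) + 1/5467) = 21956*(8774/11 + 1/5467) = 21956*(4360679/5467) = 8703915284/497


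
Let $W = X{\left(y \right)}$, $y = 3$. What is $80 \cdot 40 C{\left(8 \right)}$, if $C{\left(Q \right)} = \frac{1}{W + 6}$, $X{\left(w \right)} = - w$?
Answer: $\frac{3200}{3} \approx 1066.7$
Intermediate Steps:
$W = -3$ ($W = \left(-1\right) 3 = -3$)
$C{\left(Q \right)} = \frac{1}{3}$ ($C{\left(Q \right)} = \frac{1}{-3 + 6} = \frac{1}{3}$)
$80 \cdot 40 C{\left(8 \right)} = 80 \cdot 40 \cdot \frac{1}{3} = 3200 \cdot \frac{1}{3} = \frac{3200}{3}$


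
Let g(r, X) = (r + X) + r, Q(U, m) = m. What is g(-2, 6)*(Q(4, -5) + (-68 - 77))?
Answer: -300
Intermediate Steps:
g(r, X) = X + 2*r (g(r, X) = (X + r) + r = X + 2*r)
g(-2, 6)*(Q(4, -5) + (-68 - 77)) = (6 + 2*(-2))*(-5 + (-68 - 77)) = (6 - 4)*(-5 - 145) = 2*(-150) = -300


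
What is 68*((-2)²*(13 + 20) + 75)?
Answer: 14076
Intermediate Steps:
68*((-2)²*(13 + 20) + 75) = 68*(4*33 + 75) = 68*(132 + 75) = 68*207 = 14076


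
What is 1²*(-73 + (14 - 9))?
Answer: -68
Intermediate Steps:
1²*(-73 + (14 - 9)) = 1*(-73 + 5) = 1*(-68) = -68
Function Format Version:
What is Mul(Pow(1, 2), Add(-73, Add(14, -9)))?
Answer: -68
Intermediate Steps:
Mul(Pow(1, 2), Add(-73, Add(14, -9))) = Mul(1, Add(-73, 5)) = Mul(1, -68) = -68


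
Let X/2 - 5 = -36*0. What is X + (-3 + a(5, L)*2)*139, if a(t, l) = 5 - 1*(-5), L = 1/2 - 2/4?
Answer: 2373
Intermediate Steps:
L = 0 (L = 1*(½) - 2*¼ = ½ - ½ = 0)
a(t, l) = 10 (a(t, l) = 5 + 5 = 10)
X = 10 (X = 10 + 2*(-36*0) = 10 + 2*0 = 10 + 0 = 10)
X + (-3 + a(5, L)*2)*139 = 10 + (-3 + 10*2)*139 = 10 + (-3 + 20)*139 = 10 + 17*139 = 10 + 2363 = 2373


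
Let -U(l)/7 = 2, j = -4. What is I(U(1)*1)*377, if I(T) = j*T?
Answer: 21112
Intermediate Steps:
U(l) = -14 (U(l) = -7*2 = -14)
I(T) = -4*T
I(U(1)*1)*377 = -(-56)*377 = -4*(-14)*377 = 56*377 = 21112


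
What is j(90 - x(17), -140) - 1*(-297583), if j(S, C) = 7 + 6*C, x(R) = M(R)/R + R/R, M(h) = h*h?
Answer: 296750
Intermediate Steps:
M(h) = h²
x(R) = 1 + R (x(R) = R²/R + R/R = R + 1 = 1 + R)
j(90 - x(17), -140) - 1*(-297583) = (7 + 6*(-140)) - 1*(-297583) = (7 - 840) + 297583 = -833 + 297583 = 296750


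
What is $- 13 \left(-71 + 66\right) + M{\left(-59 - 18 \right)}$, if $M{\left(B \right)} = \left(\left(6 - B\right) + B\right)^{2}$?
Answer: $101$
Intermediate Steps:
$M{\left(B \right)} = 36$ ($M{\left(B \right)} = 6^{2} = 36$)
$- 13 \left(-71 + 66\right) + M{\left(-59 - 18 \right)} = - 13 \left(-71 + 66\right) + 36 = \left(-13\right) \left(-5\right) + 36 = 65 + 36 = 101$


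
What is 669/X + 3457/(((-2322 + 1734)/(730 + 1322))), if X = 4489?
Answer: -2653626102/219961 ≈ -12064.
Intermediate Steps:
669/X + 3457/(((-2322 + 1734)/(730 + 1322))) = 669/4489 + 3457/(((-2322 + 1734)/(730 + 1322))) = 669*(1/4489) + 3457/((-588/2052)) = 669/4489 + 3457/((-588*1/2052)) = 669/4489 + 3457/(-49/171) = 669/4489 + 3457*(-171/49) = 669/4489 - 591147/49 = -2653626102/219961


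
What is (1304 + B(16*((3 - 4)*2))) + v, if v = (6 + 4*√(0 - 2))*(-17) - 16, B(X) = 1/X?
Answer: 37951/32 - 68*I*√2 ≈ 1186.0 - 96.167*I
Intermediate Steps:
v = -118 - 68*I*√2 (v = (6 + 4*√(-2))*(-17) - 16 = (6 + 4*(I*√2))*(-17) - 16 = (6 + 4*I*√2)*(-17) - 16 = (-102 - 68*I*√2) - 16 = -118 - 68*I*√2 ≈ -118.0 - 96.167*I)
(1304 + B(16*((3 - 4)*2))) + v = (1304 + 1/(16*((3 - 4)*2))) + (-118 - 68*I*√2) = (1304 + 1/(16*(-1*2))) + (-118 - 68*I*√2) = (1304 + 1/(16*(-2))) + (-118 - 68*I*√2) = (1304 + 1/(-32)) + (-118 - 68*I*√2) = (1304 - 1/32) + (-118 - 68*I*√2) = 41727/32 + (-118 - 68*I*√2) = 37951/32 - 68*I*√2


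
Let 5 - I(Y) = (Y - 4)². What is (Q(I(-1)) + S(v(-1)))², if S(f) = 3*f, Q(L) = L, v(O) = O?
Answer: 529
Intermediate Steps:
I(Y) = 5 - (-4 + Y)² (I(Y) = 5 - (Y - 4)² = 5 - (-4 + Y)²)
(Q(I(-1)) + S(v(-1)))² = ((5 - (-4 - 1)²) + 3*(-1))² = ((5 - 1*(-5)²) - 3)² = ((5 - 1*25) - 3)² = ((5 - 25) - 3)² = (-20 - 3)² = (-23)² = 529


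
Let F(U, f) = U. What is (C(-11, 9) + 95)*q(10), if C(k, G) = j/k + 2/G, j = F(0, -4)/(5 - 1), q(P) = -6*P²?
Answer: -171400/3 ≈ -57133.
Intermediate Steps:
j = 0 (j = 0/(5 - 1) = 0/4 = 0*(¼) = 0)
C(k, G) = 2/G (C(k, G) = 0/k + 2/G = 0 + 2/G = 2/G)
(C(-11, 9) + 95)*q(10) = (2/9 + 95)*(-6*10²) = (2*(⅑) + 95)*(-6*100) = (2/9 + 95)*(-600) = (857/9)*(-600) = -171400/3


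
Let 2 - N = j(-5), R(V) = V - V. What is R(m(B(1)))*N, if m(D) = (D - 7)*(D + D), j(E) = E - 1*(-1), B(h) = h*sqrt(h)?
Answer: 0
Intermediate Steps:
B(h) = h**(3/2)
j(E) = 1 + E (j(E) = E + 1 = 1 + E)
m(D) = 2*D*(-7 + D) (m(D) = (-7 + D)*(2*D) = 2*D*(-7 + D))
R(V) = 0
N = 6 (N = 2 - (1 - 5) = 2 - 1*(-4) = 2 + 4 = 6)
R(m(B(1)))*N = 0*6 = 0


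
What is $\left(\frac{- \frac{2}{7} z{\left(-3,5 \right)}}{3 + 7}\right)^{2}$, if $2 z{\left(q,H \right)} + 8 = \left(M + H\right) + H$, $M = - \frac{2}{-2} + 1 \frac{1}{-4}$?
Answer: $\frac{121}{78400} \approx 0.0015434$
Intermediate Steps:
$M = \frac{3}{4}$ ($M = \left(-2\right) \left(- \frac{1}{2}\right) + 1 \left(- \frac{1}{4}\right) = 1 - \frac{1}{4} = \frac{3}{4} \approx 0.75$)
$z{\left(q,H \right)} = - \frac{29}{8} + H$ ($z{\left(q,H \right)} = -4 + \frac{\left(\frac{3}{4} + H\right) + H}{2} = -4 + \frac{\frac{3}{4} + 2 H}{2} = -4 + \left(\frac{3}{8} + H\right) = - \frac{29}{8} + H$)
$\left(\frac{- \frac{2}{7} z{\left(-3,5 \right)}}{3 + 7}\right)^{2} = \left(\frac{- \frac{2}{7} \left(- \frac{29}{8} + 5\right)}{3 + 7}\right)^{2} = \left(\frac{\left(-2\right) \frac{1}{7} \cdot \frac{11}{8}}{10}\right)^{2} = \left(\left(- \frac{2}{7}\right) \frac{11}{8} \cdot \frac{1}{10}\right)^{2} = \left(\left(- \frac{11}{28}\right) \frac{1}{10}\right)^{2} = \left(- \frac{11}{280}\right)^{2} = \frac{121}{78400}$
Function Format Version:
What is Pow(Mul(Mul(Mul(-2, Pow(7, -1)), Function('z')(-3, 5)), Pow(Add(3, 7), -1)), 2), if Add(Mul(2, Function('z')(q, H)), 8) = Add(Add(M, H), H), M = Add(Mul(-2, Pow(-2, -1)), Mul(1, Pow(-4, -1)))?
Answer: Rational(121, 78400) ≈ 0.0015434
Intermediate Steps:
M = Rational(3, 4) (M = Add(Mul(-2, Rational(-1, 2)), Mul(1, Rational(-1, 4))) = Add(1, Rational(-1, 4)) = Rational(3, 4) ≈ 0.75000)
Function('z')(q, H) = Add(Rational(-29, 8), H) (Function('z')(q, H) = Add(-4, Mul(Rational(1, 2), Add(Add(Rational(3, 4), H), H))) = Add(-4, Mul(Rational(1, 2), Add(Rational(3, 4), Mul(2, H)))) = Add(-4, Add(Rational(3, 8), H)) = Add(Rational(-29, 8), H))
Pow(Mul(Mul(Mul(-2, Pow(7, -1)), Function('z')(-3, 5)), Pow(Add(3, 7), -1)), 2) = Pow(Mul(Mul(Mul(-2, Pow(7, -1)), Add(Rational(-29, 8), 5)), Pow(Add(3, 7), -1)), 2) = Pow(Mul(Mul(Mul(-2, Rational(1, 7)), Rational(11, 8)), Pow(10, -1)), 2) = Pow(Mul(Mul(Rational(-2, 7), Rational(11, 8)), Rational(1, 10)), 2) = Pow(Mul(Rational(-11, 28), Rational(1, 10)), 2) = Pow(Rational(-11, 280), 2) = Rational(121, 78400)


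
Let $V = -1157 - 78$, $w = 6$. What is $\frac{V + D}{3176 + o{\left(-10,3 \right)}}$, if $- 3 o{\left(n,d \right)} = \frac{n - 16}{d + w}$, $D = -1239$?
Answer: $- \frac{33399}{42889} \approx -0.77873$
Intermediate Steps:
$V = -1235$ ($V = -1157 - 78 = -1235$)
$o{\left(n,d \right)} = - \frac{-16 + n}{3 \left(6 + d\right)}$ ($o{\left(n,d \right)} = - \frac{\left(n - 16\right) \frac{1}{d + 6}}{3} = - \frac{\left(-16 + n\right) \frac{1}{6 + d}}{3} = - \frac{\frac{1}{6 + d} \left(-16 + n\right)}{3} = - \frac{-16 + n}{3 \left(6 + d\right)}$)
$\frac{V + D}{3176 + o{\left(-10,3 \right)}} = \frac{-1235 - 1239}{3176 + \frac{16 - -10}{3 \left(6 + 3\right)}} = - \frac{2474}{3176 + \frac{16 + 10}{3 \cdot 9}} = - \frac{2474}{3176 + \frac{1}{3} \cdot \frac{1}{9} \cdot 26} = - \frac{2474}{3176 + \frac{26}{27}} = - \frac{2474}{\frac{85778}{27}} = \left(-2474\right) \frac{27}{85778} = - \frac{33399}{42889}$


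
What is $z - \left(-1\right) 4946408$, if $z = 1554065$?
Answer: $6500473$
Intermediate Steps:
$z - \left(-1\right) 4946408 = 1554065 - \left(-1\right) 4946408 = 1554065 - -4946408 = 1554065 + 4946408 = 6500473$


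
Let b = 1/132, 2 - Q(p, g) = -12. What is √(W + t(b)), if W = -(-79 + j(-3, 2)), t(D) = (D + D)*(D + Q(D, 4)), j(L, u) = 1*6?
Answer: 5*√51026/132 ≈ 8.5564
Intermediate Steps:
j(L, u) = 6
Q(p, g) = 14 (Q(p, g) = 2 - 1*(-12) = 2 + 12 = 14)
b = 1/132 ≈ 0.0075758
t(D) = 2*D*(14 + D) (t(D) = (D + D)*(D + 14) = (2*D)*(14 + D) = 2*D*(14 + D))
W = 73 (W = -(-79 + 6) = -1*(-73) = 73)
√(W + t(b)) = √(73 + 2*(1/132)*(14 + 1/132)) = √(73 + 2*(1/132)*(1849/132)) = √(73 + 1849/8712) = √(637825/8712) = 5*√51026/132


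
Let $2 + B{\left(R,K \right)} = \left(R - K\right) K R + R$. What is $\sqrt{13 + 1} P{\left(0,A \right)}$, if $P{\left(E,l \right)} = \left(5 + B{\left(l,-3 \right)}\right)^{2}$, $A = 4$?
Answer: $5929 \sqrt{14} \approx 22184.0$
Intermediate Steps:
$B{\left(R,K \right)} = -2 + R + K R \left(R - K\right)$ ($B{\left(R,K \right)} = -2 + \left(\left(R - K\right) K R + R\right) = -2 + \left(K \left(R - K\right) R + R\right) = -2 + \left(K R \left(R - K\right) + R\right) = -2 + \left(R + K R \left(R - K\right)\right) = -2 + R + K R \left(R - K\right)$)
$P{\left(E,l \right)} = \left(3 - 8 l - 3 l^{2}\right)^{2}$ ($P{\left(E,l \right)} = \left(5 - \left(2 - l + 3 l^{2} + l \left(-3\right)^{2}\right)\right)^{2} = \left(5 - \left(2 - l + 3 l^{2} + l 9\right)\right)^{2} = \left(5 - \left(2 + 3 l^{2} + 8 l\right)\right)^{2} = \left(3 - 8 l - 3 l^{2}\right)^{2}$)
$\sqrt{13 + 1} P{\left(0,A \right)} = \sqrt{13 + 1} \left(-3 + 3 \cdot 4^{2} + 8 \cdot 4\right)^{2} = \sqrt{14} \left(-3 + 3 \cdot 16 + 32\right)^{2} = \sqrt{14} \left(-3 + 48 + 32\right)^{2} = \sqrt{14} \cdot 77^{2} = \sqrt{14} \cdot 5929 = 5929 \sqrt{14}$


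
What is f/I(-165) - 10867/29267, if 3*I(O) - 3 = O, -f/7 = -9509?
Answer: -1948686139/1580418 ≈ -1233.0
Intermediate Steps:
f = 66563 (f = -7*(-9509) = 66563)
I(O) = 1 + O/3
f/I(-165) - 10867/29267 = 66563/(1 + (⅓)*(-165)) - 10867/29267 = 66563/(1 - 55) - 10867*1/29267 = 66563/(-54) - 10867/29267 = 66563*(-1/54) - 10867/29267 = -66563/54 - 10867/29267 = -1948686139/1580418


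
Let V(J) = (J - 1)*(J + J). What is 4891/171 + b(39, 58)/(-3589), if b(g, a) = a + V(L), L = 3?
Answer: 17541829/613719 ≈ 28.583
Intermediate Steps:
V(J) = 2*J*(-1 + J) (V(J) = (-1 + J)*(2*J) = 2*J*(-1 + J))
b(g, a) = 12 + a (b(g, a) = a + 2*3*(-1 + 3) = a + 2*3*2 = a + 12 = 12 + a)
4891/171 + b(39, 58)/(-3589) = 4891/171 + (12 + 58)/(-3589) = 4891*(1/171) + 70*(-1/3589) = 4891/171 - 70/3589 = 17541829/613719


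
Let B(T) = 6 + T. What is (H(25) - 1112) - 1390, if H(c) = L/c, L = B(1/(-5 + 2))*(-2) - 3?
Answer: -187693/75 ≈ -2502.6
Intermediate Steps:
L = -43/3 (L = (6 + 1/(-5 + 2))*(-2) - 3 = (6 + 1/(-3))*(-2) - 3 = (6 - ⅓)*(-2) - 3 = (17/3)*(-2) - 3 = -34/3 - 3 = -43/3 ≈ -14.333)
H(c) = -43/(3*c)
(H(25) - 1112) - 1390 = (-43/3/25 - 1112) - 1390 = (-43/3*1/25 - 1112) - 1390 = (-43/75 - 1112) - 1390 = -83443/75 - 1390 = -187693/75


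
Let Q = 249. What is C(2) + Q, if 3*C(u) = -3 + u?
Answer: 746/3 ≈ 248.67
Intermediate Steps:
C(u) = -1 + u/3 (C(u) = (-3 + u)/3 = -1 + u/3)
C(2) + Q = (-1 + (⅓)*2) + 249 = (-1 + ⅔) + 249 = -⅓ + 249 = 746/3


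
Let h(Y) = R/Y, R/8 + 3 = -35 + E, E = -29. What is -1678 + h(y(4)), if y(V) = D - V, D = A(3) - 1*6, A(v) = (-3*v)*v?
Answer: -61550/37 ≈ -1663.5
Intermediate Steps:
A(v) = -3*v²
D = -33 (D = -3*3² - 1*6 = -3*9 - 6 = -27 - 6 = -33)
R = -536 (R = -24 + 8*(-35 - 29) = -24 + 8*(-64) = -24 - 512 = -536)
y(V) = -33 - V
h(Y) = -536/Y
-1678 + h(y(4)) = -1678 - 536/(-33 - 1*4) = -1678 - 536/(-33 - 4) = -1678 - 536/(-37) = -1678 - 536*(-1/37) = -1678 + 536/37 = -61550/37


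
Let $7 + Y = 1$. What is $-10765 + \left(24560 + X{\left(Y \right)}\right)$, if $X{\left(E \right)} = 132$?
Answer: $13927$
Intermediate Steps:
$Y = -6$ ($Y = -7 + 1 = -6$)
$-10765 + \left(24560 + X{\left(Y \right)}\right) = -10765 + \left(24560 + 132\right) = -10765 + 24692 = 13927$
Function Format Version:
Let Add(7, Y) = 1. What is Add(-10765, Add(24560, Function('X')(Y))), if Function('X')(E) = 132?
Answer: 13927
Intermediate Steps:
Y = -6 (Y = Add(-7, 1) = -6)
Add(-10765, Add(24560, Function('X')(Y))) = Add(-10765, Add(24560, 132)) = Add(-10765, 24692) = 13927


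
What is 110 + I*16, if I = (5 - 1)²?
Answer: 366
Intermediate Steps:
I = 16 (I = 4² = 16)
110 + I*16 = 110 + 16*16 = 110 + 256 = 366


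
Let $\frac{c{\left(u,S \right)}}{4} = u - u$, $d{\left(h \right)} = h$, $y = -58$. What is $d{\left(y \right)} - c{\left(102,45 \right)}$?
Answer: $-58$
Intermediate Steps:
$c{\left(u,S \right)} = 0$ ($c{\left(u,S \right)} = 4 \left(u - u\right) = 4 \cdot 0 = 0$)
$d{\left(y \right)} - c{\left(102,45 \right)} = -58 - 0 = -58 + 0 = -58$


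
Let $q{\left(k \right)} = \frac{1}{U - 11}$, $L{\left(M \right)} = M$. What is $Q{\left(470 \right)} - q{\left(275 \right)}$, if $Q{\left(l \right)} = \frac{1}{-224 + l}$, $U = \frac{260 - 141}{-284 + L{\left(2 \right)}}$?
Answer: $\frac{72593}{792366} \approx 0.091615$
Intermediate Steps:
$U = - \frac{119}{282}$ ($U = \frac{260 - 141}{-284 + 2} = \frac{119}{-282} = 119 \left(- \frac{1}{282}\right) = - \frac{119}{282} \approx -0.42199$)
$q{\left(k \right)} = - \frac{282}{3221}$ ($q{\left(k \right)} = \frac{1}{- \frac{119}{282} - 11} = \frac{1}{- \frac{3221}{282}} = - \frac{282}{3221}$)
$Q{\left(470 \right)} - q{\left(275 \right)} = \frac{1}{-224 + 470} - - \frac{282}{3221} = \frac{1}{246} + \frac{282}{3221} = \frac{72593}{792366}$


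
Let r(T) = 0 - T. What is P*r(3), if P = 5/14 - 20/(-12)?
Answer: -85/14 ≈ -6.0714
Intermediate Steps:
P = 85/42 (P = 5*(1/14) - 20*(-1/12) = 5/14 + 5/3 = 85/42 ≈ 2.0238)
r(T) = -T
P*r(3) = 85*(-1*3)/42 = (85/42)*(-3) = -85/14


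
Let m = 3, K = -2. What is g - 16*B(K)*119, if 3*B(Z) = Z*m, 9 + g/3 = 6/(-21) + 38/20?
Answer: 265009/70 ≈ 3785.8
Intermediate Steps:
g = -1551/70 (g = -27 + 3*(6/(-21) + 38/20) = -27 + 3*(6*(-1/21) + 38*(1/20)) = -27 + 3*(-2/7 + 19/10) = -27 + 3*(113/70) = -27 + 339/70 = -1551/70 ≈ -22.157)
B(Z) = Z (B(Z) = (Z*3)/3 = (3*Z)/3 = Z)
g - 16*B(K)*119 = -1551/70 - 16*(-2)*119 = -1551/70 + 32*119 = -1551/70 + 3808 = 265009/70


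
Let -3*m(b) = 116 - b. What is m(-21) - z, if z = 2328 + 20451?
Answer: -68474/3 ≈ -22825.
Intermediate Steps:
z = 22779
m(b) = -116/3 + b/3 (m(b) = -(116 - b)/3 = -116/3 + b/3)
m(-21) - z = (-116/3 + (⅓)*(-21)) - 1*22779 = (-116/3 - 7) - 22779 = -137/3 - 22779 = -68474/3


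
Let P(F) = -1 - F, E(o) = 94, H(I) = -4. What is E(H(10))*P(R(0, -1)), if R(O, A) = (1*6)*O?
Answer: -94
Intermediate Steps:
R(O, A) = 6*O
E(H(10))*P(R(0, -1)) = 94*(-1 - 6*0) = 94*(-1 - 1*0) = 94*(-1 + 0) = 94*(-1) = -94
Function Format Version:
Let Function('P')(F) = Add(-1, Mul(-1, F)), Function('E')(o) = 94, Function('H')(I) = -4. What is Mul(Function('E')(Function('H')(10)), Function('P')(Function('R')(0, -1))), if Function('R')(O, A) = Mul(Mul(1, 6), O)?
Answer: -94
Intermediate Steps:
Function('R')(O, A) = Mul(6, O)
Mul(Function('E')(Function('H')(10)), Function('P')(Function('R')(0, -1))) = Mul(94, Add(-1, Mul(-1, Mul(6, 0)))) = Mul(94, Add(-1, Mul(-1, 0))) = Mul(94, Add(-1, 0)) = Mul(94, -1) = -94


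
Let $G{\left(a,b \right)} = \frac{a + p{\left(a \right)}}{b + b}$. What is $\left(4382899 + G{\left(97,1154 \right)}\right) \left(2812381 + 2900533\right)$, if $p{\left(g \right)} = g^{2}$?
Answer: $\frac{14447588735024943}{577} \approx 2.5039 \cdot 10^{13}$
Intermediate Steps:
$G{\left(a,b \right)} = \frac{a + a^{2}}{2 b}$ ($G{\left(a,b \right)} = \frac{a + a^{2}}{b + b} = \frac{a + a^{2}}{2 b}$)
$\left(4382899 + G{\left(97,1154 \right)}\right) \left(2812381 + 2900533\right) = \left(4382899 + \frac{1}{2} \cdot 97 \cdot \frac{1}{1154} \left(1 + 97\right)\right) \left(2812381 + 2900533\right) = \left(4382899 + \frac{1}{2} \cdot 97 \cdot \frac{1}{1154} \cdot 98\right) 5712914 = \left(4382899 + \frac{4753}{1154}\right) 5712914 = \frac{5057870199}{1154} \cdot 5712914 = \frac{14447588735024943}{577}$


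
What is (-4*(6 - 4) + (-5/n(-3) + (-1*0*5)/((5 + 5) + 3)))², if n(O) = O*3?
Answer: 4489/81 ≈ 55.420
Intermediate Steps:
n(O) = 3*O
(-4*(6 - 4) + (-5/n(-3) + (-1*0*5)/((5 + 5) + 3)))² = (-4*(6 - 4) + (-5/(3*(-3)) + (-1*0*5)/((5 + 5) + 3)))² = (-4*2 + (-5/(-9) + (0*5)/(10 + 3)))² = (-8 + (-5*(-⅑) + 0/13))² = (-8 + (5/9 + 0*(1/13)))² = (-8 + (5/9 + 0))² = (-8 + 5/9)² = (-67/9)² = 4489/81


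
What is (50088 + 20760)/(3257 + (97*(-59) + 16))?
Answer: -35424/1225 ≈ -28.918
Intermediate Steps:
(50088 + 20760)/(3257 + (97*(-59) + 16)) = 70848/(3257 + (-5723 + 16)) = 70848/(3257 - 5707) = 70848/(-2450) = 70848*(-1/2450) = -35424/1225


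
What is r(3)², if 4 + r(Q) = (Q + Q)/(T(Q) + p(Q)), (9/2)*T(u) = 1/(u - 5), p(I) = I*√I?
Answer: 20473348/1194649 - 6335010*√3/1194649 ≈ 7.9528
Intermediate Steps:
p(I) = I^(3/2)
T(u) = 2/(9*(-5 + u)) (T(u) = 2/(9*(u - 5)) = 2/(9*(-5 + u)))
r(Q) = -4 + 2*Q/(Q^(3/2) + 2/(9*(-5 + Q))) (r(Q) = -4 + (Q + Q)/(2/(9*(-5 + Q)) + Q^(3/2)) = -4 + (2*Q)/(Q^(3/2) + 2/(9*(-5 + Q))) = -4 + 2*Q/(Q^(3/2) + 2/(9*(-5 + Q))))
r(3)² = (2*(-4 - 9*(-5 + 3)*(-1*3 + 2*3^(3/2)))/(2 + 9*3^(3/2)*(-5 + 3)))² = (2*(-4 - 9*(-2)*(-3 + 2*(3*√3)))/(2 + 9*(3*√3)*(-2)))² = (2*(-4 - 9*(-2)*(-3 + 6*√3))/(2 - 54*√3))² = (2*(-4 + (-54 + 108*√3))/(2 - 54*√3))² = (2*(-58 + 108*√3)/(2 - 54*√3))² = 4*(-58 + 108*√3)²/(2 - 54*√3)²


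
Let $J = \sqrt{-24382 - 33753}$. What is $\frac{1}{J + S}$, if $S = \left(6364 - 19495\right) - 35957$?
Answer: $- \frac{49088}{2409689879} - \frac{i \sqrt{58135}}{2409689879} \approx -2.0371 \cdot 10^{-5} - 1.0006 \cdot 10^{-7} i$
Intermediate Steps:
$S = -49088$ ($S = \left(6364 - 19495\right) - 35957 = -13131 - 35957 = -49088$)
$J = i \sqrt{58135}$ ($J = \sqrt{-58135} = i \sqrt{58135} \approx 241.11 i$)
$\frac{1}{J + S} = \frac{1}{i \sqrt{58135} - 49088} = \frac{1}{-49088 + i \sqrt{58135}}$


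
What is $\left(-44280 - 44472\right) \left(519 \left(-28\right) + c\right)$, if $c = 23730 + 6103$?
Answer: $-1357994352$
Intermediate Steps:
$c = 29833$
$\left(-44280 - 44472\right) \left(519 \left(-28\right) + c\right) = \left(-44280 - 44472\right) \left(519 \left(-28\right) + 29833\right) = - 88752 \left(-14532 + 29833\right) = \left(-88752\right) 15301 = -1357994352$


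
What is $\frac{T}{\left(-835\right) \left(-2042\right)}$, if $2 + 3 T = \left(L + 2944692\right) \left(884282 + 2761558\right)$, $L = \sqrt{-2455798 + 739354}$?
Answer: $\frac{5367937940639}{2557605} + \frac{729168 i \sqrt{47679}}{170507} \approx 2.0988 \cdot 10^{6} + 933.79 i$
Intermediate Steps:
$L = 6 i \sqrt{47679}$ ($L = \sqrt{-1716444} = 6 i \sqrt{47679} \approx 1310.1 i$)
$T = \frac{10735875881278}{3} + 7291680 i \sqrt{47679}$ ($T = - \frac{2}{3} + \frac{\left(6 i \sqrt{47679} + 2944692\right) \left(884282 + 2761558\right)}{3} = - \frac{2}{3} + \frac{\left(2944692 + 6 i \sqrt{47679}\right) 3645840}{3} = - \frac{2}{3} + \frac{10735875881280 + 21875040 i \sqrt{47679}}{3} = - \frac{2}{3} + \left(3578625293760 + 7291680 i \sqrt{47679}\right) = \frac{10735875881278}{3} + 7291680 i \sqrt{47679} \approx 3.5786 \cdot 10^{12} + 1.5922 \cdot 10^{9} i$)
$\frac{T}{\left(-835\right) \left(-2042\right)} = \frac{\frac{10735875881278}{3} + 7291680 i \sqrt{47679}}{\left(-835\right) \left(-2042\right)} = \frac{\frac{10735875881278}{3} + 7291680 i \sqrt{47679}}{1705070} = \left(\frac{10735875881278}{3} + 7291680 i \sqrt{47679}\right) \frac{1}{1705070} = \frac{5367937940639}{2557605} + \frac{729168 i \sqrt{47679}}{170507}$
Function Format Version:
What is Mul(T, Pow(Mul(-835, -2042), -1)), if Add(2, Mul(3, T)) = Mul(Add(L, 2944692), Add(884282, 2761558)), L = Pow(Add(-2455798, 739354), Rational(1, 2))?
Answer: Add(Rational(5367937940639, 2557605), Mul(Rational(729168, 170507), I, Pow(47679, Rational(1, 2)))) ≈ Add(2.0988e+6, Mul(933.79, I))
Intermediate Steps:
L = Mul(6, I, Pow(47679, Rational(1, 2))) (L = Pow(-1716444, Rational(1, 2)) = Mul(6, I, Pow(47679, Rational(1, 2))) ≈ Mul(1310.1, I))
T = Add(Rational(10735875881278, 3), Mul(7291680, I, Pow(47679, Rational(1, 2)))) (T = Add(Rational(-2, 3), Mul(Rational(1, 3), Mul(Add(Mul(6, I, Pow(47679, Rational(1, 2))), 2944692), Add(884282, 2761558)))) = Add(Rational(-2, 3), Mul(Rational(1, 3), Mul(Add(2944692, Mul(6, I, Pow(47679, Rational(1, 2)))), 3645840))) = Add(Rational(-2, 3), Mul(Rational(1, 3), Add(10735875881280, Mul(21875040, I, Pow(47679, Rational(1, 2)))))) = Add(Rational(-2, 3), Add(3578625293760, Mul(7291680, I, Pow(47679, Rational(1, 2))))) = Add(Rational(10735875881278, 3), Mul(7291680, I, Pow(47679, Rational(1, 2)))) ≈ Add(3.5786e+12, Mul(1.5922e+9, I)))
Mul(T, Pow(Mul(-835, -2042), -1)) = Mul(Add(Rational(10735875881278, 3), Mul(7291680, I, Pow(47679, Rational(1, 2)))), Pow(Mul(-835, -2042), -1)) = Mul(Add(Rational(10735875881278, 3), Mul(7291680, I, Pow(47679, Rational(1, 2)))), Pow(1705070, -1)) = Mul(Add(Rational(10735875881278, 3), Mul(7291680, I, Pow(47679, Rational(1, 2)))), Rational(1, 1705070)) = Add(Rational(5367937940639, 2557605), Mul(Rational(729168, 170507), I, Pow(47679, Rational(1, 2))))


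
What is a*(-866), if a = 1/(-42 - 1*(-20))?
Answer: 433/11 ≈ 39.364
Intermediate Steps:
a = -1/22 (a = 1/(-42 + 20) = 1/(-22) = -1/22 ≈ -0.045455)
a*(-866) = -1/22*(-866) = 433/11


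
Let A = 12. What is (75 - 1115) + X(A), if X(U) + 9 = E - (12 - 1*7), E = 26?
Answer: -1028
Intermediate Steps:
X(U) = 12 (X(U) = -9 + (26 - (12 - 1*7)) = -9 + (26 - (12 - 7)) = -9 + (26 - 1*5) = -9 + (26 - 5) = -9 + 21 = 12)
(75 - 1115) + X(A) = (75 - 1115) + 12 = -1040 + 12 = -1028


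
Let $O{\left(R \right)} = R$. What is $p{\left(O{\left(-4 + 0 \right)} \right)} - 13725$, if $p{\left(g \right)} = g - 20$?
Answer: $-13749$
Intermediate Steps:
$p{\left(g \right)} = -20 + g$
$p{\left(O{\left(-4 + 0 \right)} \right)} - 13725 = \left(-20 + \left(-4 + 0\right)\right) - 13725 = \left(-20 - 4\right) - 13725 = -24 - 13725 = -13749$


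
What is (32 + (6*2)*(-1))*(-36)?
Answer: -720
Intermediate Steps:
(32 + (6*2)*(-1))*(-36) = (32 + 12*(-1))*(-36) = (32 - 12)*(-36) = 20*(-36) = -720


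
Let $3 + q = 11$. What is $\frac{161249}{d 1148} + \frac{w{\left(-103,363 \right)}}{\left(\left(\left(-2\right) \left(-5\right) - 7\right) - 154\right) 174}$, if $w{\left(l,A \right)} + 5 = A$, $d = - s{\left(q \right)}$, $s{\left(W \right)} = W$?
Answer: $- \frac{2119972049}{120650208} \approx -17.571$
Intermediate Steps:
$q = 8$ ($q = -3 + 11 = 8$)
$d = -8$ ($d = \left(-1\right) 8 = -8$)
$w{\left(l,A \right)} = -5 + A$
$\frac{161249}{d 1148} + \frac{w{\left(-103,363 \right)}}{\left(\left(\left(-2\right) \left(-5\right) - 7\right) - 154\right) 174} = \frac{161249}{\left(-8\right) 1148} + \frac{-5 + 363}{\left(\left(\left(-2\right) \left(-5\right) - 7\right) - 154\right) 174} = \frac{161249}{-9184} + \frac{358}{\left(\left(10 - 7\right) - 154\right) 174} = 161249 \left(- \frac{1}{9184}\right) + \frac{358}{\left(3 - 154\right) 174} = - \frac{161249}{9184} + \frac{358}{\left(-151\right) 174} = - \frac{161249}{9184} + \frac{358}{-26274} = - \frac{161249}{9184} + 358 \left(- \frac{1}{26274}\right) = - \frac{161249}{9184} - \frac{179}{13137} = - \frac{2119972049}{120650208}$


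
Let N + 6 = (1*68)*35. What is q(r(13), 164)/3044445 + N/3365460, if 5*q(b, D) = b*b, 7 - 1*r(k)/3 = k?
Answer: 1240932373/1707659644950 ≈ 0.00072669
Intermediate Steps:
r(k) = 21 - 3*k
q(b, D) = b²/5 (q(b, D) = (b*b)/5 = b²/5)
N = 2374 (N = -6 + (1*68)*35 = -6 + 68*35 = -6 + 2380 = 2374)
q(r(13), 164)/3044445 + N/3365460 = ((21 - 3*13)²/5)/3044445 + 2374/3365460 = ((21 - 39)²/5)*(1/3044445) + 2374*(1/3365460) = ((⅕)*(-18)²)*(1/3044445) + 1187/1682730 = ((⅕)*324)*(1/3044445) + 1187/1682730 = (324/5)*(1/3044445) + 1187/1682730 = 108/5074075 + 1187/1682730 = 1240932373/1707659644950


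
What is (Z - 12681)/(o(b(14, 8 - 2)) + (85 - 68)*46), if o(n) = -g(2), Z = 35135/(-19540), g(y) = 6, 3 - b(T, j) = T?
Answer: -49564375/3032608 ≈ -16.344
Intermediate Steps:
b(T, j) = 3 - T
Z = -7027/3908 (Z = 35135*(-1/19540) = -7027/3908 ≈ -1.7981)
o(n) = -6 (o(n) = -1*6 = -6)
(Z - 12681)/(o(b(14, 8 - 2)) + (85 - 68)*46) = (-7027/3908 - 12681)/(-6 + (85 - 68)*46) = -49564375/(3908*(-6 + 17*46)) = -49564375/(3908*(-6 + 782)) = -49564375/3908/776 = -49564375/3908*1/776 = -49564375/3032608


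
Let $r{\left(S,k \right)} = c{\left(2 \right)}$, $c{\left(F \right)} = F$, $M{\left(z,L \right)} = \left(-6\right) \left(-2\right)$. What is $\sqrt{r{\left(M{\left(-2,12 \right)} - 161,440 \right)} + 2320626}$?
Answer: $2 \sqrt{580157} \approx 1523.4$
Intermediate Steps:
$M{\left(z,L \right)} = 12$
$r{\left(S,k \right)} = 2$
$\sqrt{r{\left(M{\left(-2,12 \right)} - 161,440 \right)} + 2320626} = \sqrt{2 + 2320626} = \sqrt{2320628} = 2 \sqrt{580157}$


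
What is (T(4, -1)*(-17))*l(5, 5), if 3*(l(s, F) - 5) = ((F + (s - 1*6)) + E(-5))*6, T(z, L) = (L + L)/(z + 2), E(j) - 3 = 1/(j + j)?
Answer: 1598/15 ≈ 106.53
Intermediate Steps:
E(j) = 3 + 1/(2*j) (E(j) = 3 + 1/(j + j) = 3 + 1/(2*j))
T(z, L) = 2*L/(2 + z) (T(z, L) = (2*L)/(2 + z) = 2*L/(2 + z))
l(s, F) = -6/5 + 2*F + 2*s (l(s, F) = 5 + (((F + (s - 1*6)) + (3 + (½)/(-5)))*6)/3 = 5 + (((F + (s - 6)) + (3 + (½)*(-⅕)))*6)/3 = 5 + (((F + (-6 + s)) + (3 - ⅒))*6)/3 = 5 + (((-6 + F + s) + 29/10)*6)/3 = 5 + ((-31/10 + F + s)*6)/3 = 5 + (-93/5 + 6*F + 6*s)/3 = 5 + (-31/5 + 2*F + 2*s) = -6/5 + 2*F + 2*s)
(T(4, -1)*(-17))*l(5, 5) = ((2*(-1)/(2 + 4))*(-17))*(-6/5 + 2*5 + 2*5) = ((2*(-1)/6)*(-17))*(-6/5 + 10 + 10) = ((2*(-1)*(⅙))*(-17))*(94/5) = -⅓*(-17)*(94/5) = (17/3)*(94/5) = 1598/15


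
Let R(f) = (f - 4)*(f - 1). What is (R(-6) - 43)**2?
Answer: 729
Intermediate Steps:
R(f) = (-1 + f)*(-4 + f) (R(f) = (-4 + f)*(-1 + f) = (-1 + f)*(-4 + f))
(R(-6) - 43)**2 = ((4 + (-6)**2 - 5*(-6)) - 43)**2 = ((4 + 36 + 30) - 43)**2 = (70 - 43)**2 = 27**2 = 729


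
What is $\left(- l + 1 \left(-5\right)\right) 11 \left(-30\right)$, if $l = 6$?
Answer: $3630$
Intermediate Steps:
$\left(- l + 1 \left(-5\right)\right) 11 \left(-30\right) = \left(\left(-1\right) 6 + 1 \left(-5\right)\right) 11 \left(-30\right) = \left(-6 - 5\right) 11 \left(-30\right) = \left(-11\right) 11 \left(-30\right) = \left(-121\right) \left(-30\right) = 3630$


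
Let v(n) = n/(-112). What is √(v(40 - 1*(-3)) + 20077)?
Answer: √15740067/28 ≈ 141.69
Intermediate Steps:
v(n) = -n/112 (v(n) = n*(-1/112) = -n/112)
√(v(40 - 1*(-3)) + 20077) = √(-(40 - 1*(-3))/112 + 20077) = √(-(40 + 3)/112 + 20077) = √(-1/112*43 + 20077) = √(-43/112 + 20077) = √(2248581/112) = √15740067/28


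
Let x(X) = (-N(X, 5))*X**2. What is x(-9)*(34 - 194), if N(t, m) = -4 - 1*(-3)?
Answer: -12960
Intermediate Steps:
N(t, m) = -1 (N(t, m) = -4 + 3 = -1)
x(X) = X**2 (x(X) = (-1*(-1))*X**2 = 1*X**2 = X**2)
x(-9)*(34 - 194) = (-9)**2*(34 - 194) = 81*(-160) = -12960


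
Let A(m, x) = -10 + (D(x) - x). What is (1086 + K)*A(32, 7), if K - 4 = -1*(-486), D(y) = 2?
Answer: -23640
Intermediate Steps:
K = 490 (K = 4 - 1*(-486) = 4 + 486 = 490)
A(m, x) = -8 - x (A(m, x) = -10 + (2 - x) = -8 - x)
(1086 + K)*A(32, 7) = (1086 + 490)*(-8 - 1*7) = 1576*(-8 - 7) = 1576*(-15) = -23640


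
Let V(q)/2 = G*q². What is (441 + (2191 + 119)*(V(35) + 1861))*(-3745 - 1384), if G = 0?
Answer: -22051371279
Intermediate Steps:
V(q) = 0 (V(q) = 2*(0*q²) = 2*0 = 0)
(441 + (2191 + 119)*(V(35) + 1861))*(-3745 - 1384) = (441 + (2191 + 119)*(0 + 1861))*(-3745 - 1384) = (441 + 2310*1861)*(-5129) = (441 + 4298910)*(-5129) = 4299351*(-5129) = -22051371279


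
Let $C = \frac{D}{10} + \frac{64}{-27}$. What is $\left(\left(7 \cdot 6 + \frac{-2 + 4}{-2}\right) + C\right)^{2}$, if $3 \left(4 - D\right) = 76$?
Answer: $\frac{24275329}{18225} \approx 1332.0$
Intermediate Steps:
$D = - \frac{64}{3}$ ($D = 4 - \frac{76}{3} = - \frac{64}{3} \approx -21.333$)
$C = - \frac{608}{135}$ ($C = - \frac{64}{3 \cdot 10} + \frac{64}{-27} = \left(- \frac{64}{3}\right) \frac{1}{10} + 64 \left(- \frac{1}{27}\right) = - \frac{32}{15} - \frac{64}{27} = - \frac{608}{135} \approx -4.5037$)
$\left(\left(7 \cdot 6 + \frac{-2 + 4}{-2}\right) + C\right)^{2} = \left(\left(7 \cdot 6 + \frac{-2 + 4}{-2}\right) - \frac{608}{135}\right)^{2} = \left(\left(42 + 2 \left(- \frac{1}{2}\right)\right) - \frac{608}{135}\right)^{2} = \left(\left(42 - 1\right) - \frac{608}{135}\right)^{2} = \left(41 - \frac{608}{135}\right)^{2} = \left(\frac{4927}{135}\right)^{2} = \frac{24275329}{18225}$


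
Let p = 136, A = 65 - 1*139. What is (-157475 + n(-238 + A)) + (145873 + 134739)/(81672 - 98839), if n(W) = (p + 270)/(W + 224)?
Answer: -118964258129/755348 ≈ -1.5750e+5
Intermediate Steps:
A = -74 (A = 65 - 139 = -74)
n(W) = 406/(224 + W) (n(W) = (136 + 270)/(W + 224) = 406/(224 + W))
(-157475 + n(-238 + A)) + (145873 + 134739)/(81672 - 98839) = (-157475 + 406/(224 + (-238 - 74))) + (145873 + 134739)/(81672 - 98839) = (-157475 + 406/(224 - 312)) + 280612/(-17167) = (-157475 + 406/(-88)) + 280612*(-1/17167) = (-157475 + 406*(-1/88)) - 280612/17167 = (-157475 - 203/44) - 280612/17167 = -6929103/44 - 280612/17167 = -118964258129/755348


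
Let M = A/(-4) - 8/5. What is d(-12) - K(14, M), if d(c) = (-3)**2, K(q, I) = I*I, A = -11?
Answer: 3071/400 ≈ 7.6775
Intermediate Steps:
M = 23/20 (M = -11/(-4) - 8/5 = -11*(-1/4) - 8*1/5 = 11/4 - 8/5 = 23/20 ≈ 1.1500)
K(q, I) = I**2
d(c) = 9
d(-12) - K(14, M) = 9 - (23/20)**2 = 9 - 1*529/400 = 9 - 529/400 = 3071/400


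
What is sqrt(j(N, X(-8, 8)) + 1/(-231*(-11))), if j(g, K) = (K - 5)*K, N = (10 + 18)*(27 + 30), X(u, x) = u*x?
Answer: sqrt(235642197)/231 ≈ 66.453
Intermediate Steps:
N = 1596 (N = 28*57 = 1596)
j(g, K) = K*(-5 + K) (j(g, K) = (-5 + K)*K = K*(-5 + K))
sqrt(j(N, X(-8, 8)) + 1/(-231*(-11))) = sqrt((-8*8)*(-5 - 8*8) + 1/(-231*(-11))) = sqrt(-64*(-5 - 64) + 1/2541) = sqrt(-64*(-69) + 1/2541) = sqrt(4416 + 1/2541) = sqrt(11221057/2541) = sqrt(235642197)/231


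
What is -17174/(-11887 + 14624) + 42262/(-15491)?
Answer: -7790072/865283 ≈ -9.0029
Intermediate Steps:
-17174/(-11887 + 14624) + 42262/(-15491) = -17174/2737 + 42262*(-1/15491) = -17174*1/2737 - 42262/15491 = -17174/2737 - 42262/15491 = -7790072/865283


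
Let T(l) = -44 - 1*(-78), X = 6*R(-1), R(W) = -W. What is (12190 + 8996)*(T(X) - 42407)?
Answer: -897714378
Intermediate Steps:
X = 6 (X = 6*(-1*(-1)) = 6*1 = 6)
T(l) = 34 (T(l) = -44 + 78 = 34)
(12190 + 8996)*(T(X) - 42407) = (12190 + 8996)*(34 - 42407) = 21186*(-42373) = -897714378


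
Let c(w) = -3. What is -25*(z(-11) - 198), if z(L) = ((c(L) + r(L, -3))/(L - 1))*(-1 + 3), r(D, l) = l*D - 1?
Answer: 30425/6 ≈ 5070.8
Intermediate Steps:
r(D, l) = -1 + D*l (r(D, l) = D*l - 1 = -1 + D*l)
z(L) = 2*(-4 - 3*L)/(-1 + L) (z(L) = ((-3 + (-1 + L*(-3)))/(L - 1))*(-1 + 3) = ((-3 + (-1 - 3*L))/(-1 + L))*2 = ((-4 - 3*L)/(-1 + L))*2 = 2*(-4 - 3*L)/(-1 + L))
-25*(z(-11) - 198) = -25*(2*(-4 - 3*(-11))/(-1 - 11) - 198) = -25*(2*(-4 + 33)/(-12) - 198) = -25*(2*(-1/12)*29 - 198) = -25*(-29/6 - 198) = -25*(-1217)/6 = -1*(-30425/6) = 30425/6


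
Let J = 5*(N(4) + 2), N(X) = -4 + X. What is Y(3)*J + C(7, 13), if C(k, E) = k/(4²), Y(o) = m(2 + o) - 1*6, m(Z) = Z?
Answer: -153/16 ≈ -9.5625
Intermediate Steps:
Y(o) = -4 + o (Y(o) = (2 + o) - 1*6 = (2 + o) - 6 = -4 + o)
C(k, E) = k/16
J = 10 (J = 5*((-4 + 4) + 2) = 5*(0 + 2) = 5*2 = 10)
Y(3)*J + C(7, 13) = (-4 + 3)*10 + (1/16)*7 = -1*10 + 7/16 = -10 + 7/16 = -153/16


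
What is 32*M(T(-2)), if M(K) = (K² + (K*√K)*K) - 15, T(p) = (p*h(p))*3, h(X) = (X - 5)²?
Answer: 2765472 + 19361664*I*√6 ≈ 2.7655e+6 + 4.7426e+7*I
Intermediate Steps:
h(X) = (-5 + X)²
T(p) = 3*p*(-5 + p)² (T(p) = (p*(-5 + p)²)*3 = 3*p*(-5 + p)²)
M(K) = -15 + K² + K^(5/2) (M(K) = (K² + K^(3/2)*K) - 15 = (K² + K^(5/2)) - 15 = -15 + K² + K^(5/2))
32*M(T(-2)) = 32*(-15 + (3*(-2)*(-5 - 2)²)² + (3*(-2)*(-5 - 2)²)^(5/2)) = 32*(-15 + (3*(-2)*(-7)²)² + (3*(-2)*(-7)²)^(5/2)) = 32*(-15 + (3*(-2)*49)² + (3*(-2)*49)^(5/2)) = 32*(-15 + (-294)² + (-294)^(5/2)) = 32*(-15 + 86436 + 605052*I*√6) = 32*(86421 + 605052*I*√6) = 2765472 + 19361664*I*√6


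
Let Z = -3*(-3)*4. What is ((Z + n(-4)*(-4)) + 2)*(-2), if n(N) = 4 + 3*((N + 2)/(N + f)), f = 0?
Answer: -32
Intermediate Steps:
Z = 36 (Z = 9*4 = 36)
n(N) = 4 + 3*(2 + N)/N (n(N) = 4 + 3*((N + 2)/(N + 0)) = 4 + 3*((2 + N)/N) = 4 + 3*(2 + N)/N)
((Z + n(-4)*(-4)) + 2)*(-2) = ((36 + (7 + 6/(-4))*(-4)) + 2)*(-2) = ((36 + (7 + 6*(-¼))*(-4)) + 2)*(-2) = ((36 + (7 - 3/2)*(-4)) + 2)*(-2) = ((36 + (11/2)*(-4)) + 2)*(-2) = ((36 - 22) + 2)*(-2) = (14 + 2)*(-2) = 16*(-2) = -32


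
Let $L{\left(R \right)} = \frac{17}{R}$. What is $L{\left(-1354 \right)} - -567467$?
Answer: $\frac{768350301}{1354} \approx 5.6747 \cdot 10^{5}$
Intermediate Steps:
$L{\left(-1354 \right)} - -567467 = \frac{17}{-1354} - -567467 = 17 \left(- \frac{1}{1354}\right) + 567467 = - \frac{17}{1354} + 567467 = \frac{768350301}{1354}$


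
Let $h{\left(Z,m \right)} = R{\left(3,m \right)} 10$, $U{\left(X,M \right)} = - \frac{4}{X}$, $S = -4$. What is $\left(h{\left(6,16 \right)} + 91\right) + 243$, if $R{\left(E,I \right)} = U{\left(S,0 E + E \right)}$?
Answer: $344$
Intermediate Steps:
$R{\left(E,I \right)} = 1$ ($R{\left(E,I \right)} = - \frac{4}{-4} = \left(-4\right) \left(- \frac{1}{4}\right) = 1$)
$h{\left(Z,m \right)} = 10$ ($h{\left(Z,m \right)} = 1 \cdot 10 = 10$)
$\left(h{\left(6,16 \right)} + 91\right) + 243 = \left(10 + 91\right) + 243 = 101 + 243 = 344$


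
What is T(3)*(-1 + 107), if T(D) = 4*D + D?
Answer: 1590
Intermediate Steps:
T(D) = 5*D
T(3)*(-1 + 107) = (5*3)*(-1 + 107) = 15*106 = 1590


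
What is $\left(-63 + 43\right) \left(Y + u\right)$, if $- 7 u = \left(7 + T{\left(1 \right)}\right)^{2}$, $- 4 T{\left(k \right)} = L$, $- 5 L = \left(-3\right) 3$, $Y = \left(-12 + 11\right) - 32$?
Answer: $\frac{109561}{140} \approx 782.58$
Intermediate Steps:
$Y = -33$ ($Y = -1 - 32 = -33$)
$L = \frac{9}{5}$ ($L = - \frac{\left(-3\right) 3}{5} = \left(- \frac{1}{5}\right) \left(-9\right) = \frac{9}{5} \approx 1.8$)
$T{\left(k \right)} = - \frac{9}{20}$ ($T{\left(k \right)} = \left(- \frac{1}{4}\right) \frac{9}{5} = - \frac{9}{20}$)
$u = - \frac{17161}{2800}$ ($u = - \frac{\left(7 - \frac{9}{20}\right)^{2}}{7} = - \frac{\left(\frac{131}{20}\right)^{2}}{7} = \left(- \frac{1}{7}\right) \frac{17161}{400} = - \frac{17161}{2800} \approx -6.1289$)
$\left(-63 + 43\right) \left(Y + u\right) = \left(-63 + 43\right) \left(-33 - \frac{17161}{2800}\right) = \left(-20\right) \left(- \frac{109561}{2800}\right) = \frac{109561}{140}$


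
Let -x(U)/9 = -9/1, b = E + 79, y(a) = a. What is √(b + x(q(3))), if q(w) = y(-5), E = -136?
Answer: 2*√6 ≈ 4.8990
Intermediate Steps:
q(w) = -5
b = -57 (b = -136 + 79 = -57)
x(U) = 81 (x(U) = -(-81)/1 = -(-81) = -9*(-9) = 81)
√(b + x(q(3))) = √(-57 + 81) = √24 = 2*√6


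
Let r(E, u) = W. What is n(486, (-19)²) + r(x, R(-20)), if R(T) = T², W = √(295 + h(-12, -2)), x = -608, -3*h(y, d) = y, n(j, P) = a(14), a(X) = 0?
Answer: √299 ≈ 17.292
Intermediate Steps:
n(j, P) = 0
h(y, d) = -y/3
W = √299 (W = √(295 - ⅓*(-12)) = √(295 + 4) = √299 ≈ 17.292)
r(E, u) = √299
n(486, (-19)²) + r(x, R(-20)) = 0 + √299 = √299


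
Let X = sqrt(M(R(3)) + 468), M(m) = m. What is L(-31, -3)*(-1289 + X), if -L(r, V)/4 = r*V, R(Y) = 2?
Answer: 479508 - 372*sqrt(470) ≈ 4.7144e+5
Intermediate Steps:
X = sqrt(470) (X = sqrt(2 + 468) = sqrt(470) ≈ 21.679)
L(r, V) = -4*V*r (L(r, V) = -4*r*V = -4*V*r)
L(-31, -3)*(-1289 + X) = (-4*(-3)*(-31))*(-1289 + sqrt(470)) = -372*(-1289 + sqrt(470)) = 479508 - 372*sqrt(470)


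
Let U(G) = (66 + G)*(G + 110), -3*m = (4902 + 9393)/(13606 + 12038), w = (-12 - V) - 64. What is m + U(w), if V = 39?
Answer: 6278015/25644 ≈ 244.81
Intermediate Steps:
w = -115 (w = (-12 - 1*39) - 64 = (-12 - 39) - 64 = -51 - 64 = -115)
m = -4765/25644 (m = -(4902 + 9393)/(3*(13606 + 12038)) = -4765/25644 ≈ -0.18581)
U(G) = (66 + G)*(110 + G)
m + U(w) = -4765/25644 + (7260 + (-115)² + 176*(-115)) = -4765/25644 + (7260 + 13225 - 20240) = -4765/25644 + 245 = 6278015/25644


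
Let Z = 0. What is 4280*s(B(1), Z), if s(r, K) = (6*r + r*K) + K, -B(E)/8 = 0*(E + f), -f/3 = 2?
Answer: 0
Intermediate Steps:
f = -6 (f = -3*2 = -6)
B(E) = 0 (B(E) = -0*(E - 6) = -0*(-6 + E) = -8*0 = 0)
s(r, K) = K + 6*r + K*r (s(r, K) = (6*r + K*r) + K = K + 6*r + K*r)
4280*s(B(1), Z) = 4280*(0 + 6*0 + 0*0) = 4280*(0 + 0 + 0) = 4280*0 = 0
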